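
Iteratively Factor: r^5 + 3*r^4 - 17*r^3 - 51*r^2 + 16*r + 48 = (r + 4)*(r^4 - r^3 - 13*r^2 + r + 12) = (r + 1)*(r + 4)*(r^3 - 2*r^2 - 11*r + 12) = (r + 1)*(r + 3)*(r + 4)*(r^2 - 5*r + 4) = (r - 1)*(r + 1)*(r + 3)*(r + 4)*(r - 4)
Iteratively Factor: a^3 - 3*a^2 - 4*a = (a)*(a^2 - 3*a - 4) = a*(a + 1)*(a - 4)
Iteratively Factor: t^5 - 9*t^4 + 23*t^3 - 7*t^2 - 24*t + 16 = (t - 4)*(t^4 - 5*t^3 + 3*t^2 + 5*t - 4) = (t - 4)*(t + 1)*(t^3 - 6*t^2 + 9*t - 4) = (t - 4)*(t - 1)*(t + 1)*(t^2 - 5*t + 4) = (t - 4)^2*(t - 1)*(t + 1)*(t - 1)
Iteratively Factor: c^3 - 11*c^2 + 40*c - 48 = (c - 4)*(c^2 - 7*c + 12) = (c - 4)*(c - 3)*(c - 4)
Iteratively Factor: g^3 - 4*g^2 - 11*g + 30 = (g - 2)*(g^2 - 2*g - 15) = (g - 2)*(g + 3)*(g - 5)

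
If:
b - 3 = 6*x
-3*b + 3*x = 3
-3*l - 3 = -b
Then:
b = -9/5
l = -8/5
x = -4/5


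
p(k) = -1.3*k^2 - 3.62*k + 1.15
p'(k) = -2.6*k - 3.62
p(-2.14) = 2.94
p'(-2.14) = 1.94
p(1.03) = -3.96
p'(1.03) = -6.30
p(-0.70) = 3.05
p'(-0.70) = -1.80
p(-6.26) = -27.13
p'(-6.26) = 12.66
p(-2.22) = 2.78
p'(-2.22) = 2.15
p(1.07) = -4.21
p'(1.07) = -6.40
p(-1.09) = 3.55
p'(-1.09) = -0.79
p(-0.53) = 2.70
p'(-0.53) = -2.24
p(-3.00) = 0.31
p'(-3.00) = 4.18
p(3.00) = -21.41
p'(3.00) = -11.42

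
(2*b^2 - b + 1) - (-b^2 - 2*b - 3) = 3*b^2 + b + 4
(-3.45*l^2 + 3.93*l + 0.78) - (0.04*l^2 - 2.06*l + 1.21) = -3.49*l^2 + 5.99*l - 0.43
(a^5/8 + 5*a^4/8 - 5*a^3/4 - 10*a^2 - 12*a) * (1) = a^5/8 + 5*a^4/8 - 5*a^3/4 - 10*a^2 - 12*a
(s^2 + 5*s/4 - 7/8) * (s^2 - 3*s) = s^4 - 7*s^3/4 - 37*s^2/8 + 21*s/8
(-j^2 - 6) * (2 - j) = j^3 - 2*j^2 + 6*j - 12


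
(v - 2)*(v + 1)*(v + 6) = v^3 + 5*v^2 - 8*v - 12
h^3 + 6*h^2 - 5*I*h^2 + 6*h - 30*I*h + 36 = (h + 6)*(h - 6*I)*(h + I)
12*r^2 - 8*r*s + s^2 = (-6*r + s)*(-2*r + s)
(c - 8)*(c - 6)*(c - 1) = c^3 - 15*c^2 + 62*c - 48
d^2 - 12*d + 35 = (d - 7)*(d - 5)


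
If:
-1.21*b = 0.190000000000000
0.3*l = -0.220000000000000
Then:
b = -0.16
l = -0.73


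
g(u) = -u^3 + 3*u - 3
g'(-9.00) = -240.00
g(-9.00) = 699.00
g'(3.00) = -24.00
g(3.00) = -21.00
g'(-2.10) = -10.23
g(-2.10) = -0.04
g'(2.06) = -9.73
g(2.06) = -5.56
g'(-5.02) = -72.60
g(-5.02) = 108.45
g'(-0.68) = 1.61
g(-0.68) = -4.73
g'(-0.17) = 2.91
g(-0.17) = -3.51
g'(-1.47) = -3.48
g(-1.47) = -4.23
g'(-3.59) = -35.66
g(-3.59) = 32.50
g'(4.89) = -68.74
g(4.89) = -105.26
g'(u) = 3 - 3*u^2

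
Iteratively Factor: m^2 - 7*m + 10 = (m - 2)*(m - 5)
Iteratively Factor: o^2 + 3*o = (o)*(o + 3)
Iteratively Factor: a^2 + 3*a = (a)*(a + 3)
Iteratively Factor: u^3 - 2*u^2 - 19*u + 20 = (u + 4)*(u^2 - 6*u + 5) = (u - 5)*(u + 4)*(u - 1)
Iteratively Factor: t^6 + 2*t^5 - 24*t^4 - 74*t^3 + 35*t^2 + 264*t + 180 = (t + 3)*(t^5 - t^4 - 21*t^3 - 11*t^2 + 68*t + 60) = (t + 3)^2*(t^4 - 4*t^3 - 9*t^2 + 16*t + 20) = (t - 5)*(t + 3)^2*(t^3 + t^2 - 4*t - 4) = (t - 5)*(t + 2)*(t + 3)^2*(t^2 - t - 2) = (t - 5)*(t + 1)*(t + 2)*(t + 3)^2*(t - 2)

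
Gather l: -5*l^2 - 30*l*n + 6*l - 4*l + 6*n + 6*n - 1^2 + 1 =-5*l^2 + l*(2 - 30*n) + 12*n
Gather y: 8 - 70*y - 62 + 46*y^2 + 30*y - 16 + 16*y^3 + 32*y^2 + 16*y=16*y^3 + 78*y^2 - 24*y - 70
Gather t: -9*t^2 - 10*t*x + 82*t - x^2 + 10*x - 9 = -9*t^2 + t*(82 - 10*x) - x^2 + 10*x - 9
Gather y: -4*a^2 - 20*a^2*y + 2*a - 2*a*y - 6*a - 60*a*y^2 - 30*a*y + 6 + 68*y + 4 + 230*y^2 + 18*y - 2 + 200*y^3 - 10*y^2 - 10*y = -4*a^2 - 4*a + 200*y^3 + y^2*(220 - 60*a) + y*(-20*a^2 - 32*a + 76) + 8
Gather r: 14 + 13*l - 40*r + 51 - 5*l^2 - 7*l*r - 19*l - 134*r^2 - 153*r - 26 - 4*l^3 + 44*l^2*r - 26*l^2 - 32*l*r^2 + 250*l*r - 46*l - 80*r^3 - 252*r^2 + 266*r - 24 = -4*l^3 - 31*l^2 - 52*l - 80*r^3 + r^2*(-32*l - 386) + r*(44*l^2 + 243*l + 73) + 15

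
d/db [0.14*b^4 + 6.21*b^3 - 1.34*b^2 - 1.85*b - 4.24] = 0.56*b^3 + 18.63*b^2 - 2.68*b - 1.85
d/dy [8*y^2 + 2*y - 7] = 16*y + 2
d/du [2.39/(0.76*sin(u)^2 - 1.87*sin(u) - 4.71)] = (4.4693 - 3.6328*sin(u))*cos(u)/(-0.76*sin(u)^2 + 1.87*sin(u) + 4.71)^2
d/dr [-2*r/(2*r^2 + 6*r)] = (r + 3)^(-2)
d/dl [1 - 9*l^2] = -18*l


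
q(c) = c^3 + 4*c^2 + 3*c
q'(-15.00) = 558.00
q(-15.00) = -2520.00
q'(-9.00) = 174.00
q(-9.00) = -432.00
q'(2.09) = 32.82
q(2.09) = 32.87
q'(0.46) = 7.31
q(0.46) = 2.32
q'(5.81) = 150.75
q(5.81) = 348.58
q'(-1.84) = -1.56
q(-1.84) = 1.79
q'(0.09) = 3.74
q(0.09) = 0.30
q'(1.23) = 17.38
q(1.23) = 11.60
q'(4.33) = 93.89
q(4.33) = 169.17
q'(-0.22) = 1.39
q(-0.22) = -0.48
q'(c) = 3*c^2 + 8*c + 3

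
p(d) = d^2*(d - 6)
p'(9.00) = 135.00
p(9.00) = 243.00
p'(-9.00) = 351.00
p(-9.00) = -1215.00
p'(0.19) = -2.17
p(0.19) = -0.21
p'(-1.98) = 35.52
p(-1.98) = -31.28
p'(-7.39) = 252.52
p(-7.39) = -731.26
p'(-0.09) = 1.10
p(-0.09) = -0.05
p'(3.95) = -0.59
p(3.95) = -31.99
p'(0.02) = -0.24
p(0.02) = -0.00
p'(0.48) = -5.07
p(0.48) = -1.27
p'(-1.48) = 24.33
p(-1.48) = -16.38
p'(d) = d^2 + 2*d*(d - 6)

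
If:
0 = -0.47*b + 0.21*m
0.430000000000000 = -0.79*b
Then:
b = -0.54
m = -1.22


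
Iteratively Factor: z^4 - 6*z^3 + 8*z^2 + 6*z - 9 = (z - 3)*(z^3 - 3*z^2 - z + 3) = (z - 3)*(z - 1)*(z^2 - 2*z - 3) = (z - 3)^2*(z - 1)*(z + 1)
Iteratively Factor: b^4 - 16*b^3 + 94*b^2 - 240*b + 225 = (b - 3)*(b^3 - 13*b^2 + 55*b - 75) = (b - 5)*(b - 3)*(b^2 - 8*b + 15) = (b - 5)^2*(b - 3)*(b - 3)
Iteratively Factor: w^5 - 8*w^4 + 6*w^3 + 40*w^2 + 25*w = (w + 1)*(w^4 - 9*w^3 + 15*w^2 + 25*w) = (w + 1)^2*(w^3 - 10*w^2 + 25*w) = w*(w + 1)^2*(w^2 - 10*w + 25) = w*(w - 5)*(w + 1)^2*(w - 5)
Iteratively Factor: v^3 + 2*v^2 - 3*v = (v)*(v^2 + 2*v - 3) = v*(v - 1)*(v + 3)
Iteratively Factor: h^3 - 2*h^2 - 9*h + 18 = (h + 3)*(h^2 - 5*h + 6) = (h - 3)*(h + 3)*(h - 2)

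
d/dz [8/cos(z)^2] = 16*sin(z)/cos(z)^3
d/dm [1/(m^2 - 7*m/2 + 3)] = 2*(7 - 4*m)/(2*m^2 - 7*m + 6)^2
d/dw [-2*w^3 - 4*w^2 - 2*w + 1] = -6*w^2 - 8*w - 2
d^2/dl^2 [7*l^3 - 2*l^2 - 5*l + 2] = 42*l - 4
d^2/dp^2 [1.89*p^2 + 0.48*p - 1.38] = 3.78000000000000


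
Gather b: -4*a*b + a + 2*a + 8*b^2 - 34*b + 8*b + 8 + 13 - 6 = 3*a + 8*b^2 + b*(-4*a - 26) + 15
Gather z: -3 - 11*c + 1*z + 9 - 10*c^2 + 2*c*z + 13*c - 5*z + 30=-10*c^2 + 2*c + z*(2*c - 4) + 36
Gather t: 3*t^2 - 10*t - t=3*t^2 - 11*t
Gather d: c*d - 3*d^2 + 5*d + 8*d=-3*d^2 + d*(c + 13)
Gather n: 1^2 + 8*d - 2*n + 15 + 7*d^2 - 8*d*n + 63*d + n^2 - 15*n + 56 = 7*d^2 + 71*d + n^2 + n*(-8*d - 17) + 72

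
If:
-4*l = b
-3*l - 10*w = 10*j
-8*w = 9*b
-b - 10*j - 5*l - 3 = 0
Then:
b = -12/47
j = -72/235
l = 3/47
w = 27/94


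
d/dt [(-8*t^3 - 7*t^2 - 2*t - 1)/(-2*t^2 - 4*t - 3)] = 2*(8*t^4 + 32*t^3 + 48*t^2 + 19*t + 1)/(4*t^4 + 16*t^3 + 28*t^2 + 24*t + 9)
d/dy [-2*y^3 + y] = 1 - 6*y^2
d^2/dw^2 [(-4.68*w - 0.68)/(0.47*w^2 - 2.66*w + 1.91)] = (-(0.94*w - 2.66)*(1.88*w - 5.32)*(4.68*w + 0.68) + (13.1976*w - 24.2584)*(0.47*w^2 - 2.66*w + 1.91))/(0.47*w^2 - 2.66*w + 1.91)^3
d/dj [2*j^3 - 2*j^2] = 2*j*(3*j - 2)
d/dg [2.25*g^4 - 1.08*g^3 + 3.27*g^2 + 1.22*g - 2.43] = 9.0*g^3 - 3.24*g^2 + 6.54*g + 1.22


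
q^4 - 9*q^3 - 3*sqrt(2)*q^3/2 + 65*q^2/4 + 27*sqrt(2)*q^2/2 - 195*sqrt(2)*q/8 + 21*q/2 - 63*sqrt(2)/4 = (q - 6)*(q - 7/2)*(q + 1/2)*(q - 3*sqrt(2)/2)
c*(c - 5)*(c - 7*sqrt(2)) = c^3 - 7*sqrt(2)*c^2 - 5*c^2 + 35*sqrt(2)*c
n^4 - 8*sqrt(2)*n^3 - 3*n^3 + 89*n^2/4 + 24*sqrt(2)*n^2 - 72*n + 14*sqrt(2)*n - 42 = (n - 7/2)*(n + 1/2)*(n - 6*sqrt(2))*(n - 2*sqrt(2))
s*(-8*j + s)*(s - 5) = -8*j*s^2 + 40*j*s + s^3 - 5*s^2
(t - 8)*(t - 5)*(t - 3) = t^3 - 16*t^2 + 79*t - 120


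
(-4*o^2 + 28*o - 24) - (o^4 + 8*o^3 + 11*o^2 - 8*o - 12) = -o^4 - 8*o^3 - 15*o^2 + 36*o - 12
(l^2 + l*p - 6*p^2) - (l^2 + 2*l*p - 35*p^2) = -l*p + 29*p^2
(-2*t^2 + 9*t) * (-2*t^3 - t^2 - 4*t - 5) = 4*t^5 - 16*t^4 - t^3 - 26*t^2 - 45*t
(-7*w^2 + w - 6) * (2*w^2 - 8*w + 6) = -14*w^4 + 58*w^3 - 62*w^2 + 54*w - 36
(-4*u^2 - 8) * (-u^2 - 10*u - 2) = 4*u^4 + 40*u^3 + 16*u^2 + 80*u + 16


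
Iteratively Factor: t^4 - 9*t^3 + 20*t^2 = (t)*(t^3 - 9*t^2 + 20*t) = t*(t - 5)*(t^2 - 4*t) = t*(t - 5)*(t - 4)*(t)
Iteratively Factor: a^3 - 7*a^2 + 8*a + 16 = (a + 1)*(a^2 - 8*a + 16) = (a - 4)*(a + 1)*(a - 4)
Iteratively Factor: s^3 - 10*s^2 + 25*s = (s)*(s^2 - 10*s + 25) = s*(s - 5)*(s - 5)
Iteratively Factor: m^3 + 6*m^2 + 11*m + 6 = (m + 3)*(m^2 + 3*m + 2) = (m + 2)*(m + 3)*(m + 1)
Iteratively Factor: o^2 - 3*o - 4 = (o + 1)*(o - 4)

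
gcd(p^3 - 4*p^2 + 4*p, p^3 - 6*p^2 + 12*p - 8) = p^2 - 4*p + 4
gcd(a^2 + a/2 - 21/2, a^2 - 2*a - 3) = a - 3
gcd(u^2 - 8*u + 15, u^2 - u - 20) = u - 5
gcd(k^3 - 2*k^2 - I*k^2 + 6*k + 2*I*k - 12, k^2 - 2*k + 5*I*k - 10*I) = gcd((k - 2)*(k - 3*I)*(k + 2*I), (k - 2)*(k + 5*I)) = k - 2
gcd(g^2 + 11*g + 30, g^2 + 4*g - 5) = g + 5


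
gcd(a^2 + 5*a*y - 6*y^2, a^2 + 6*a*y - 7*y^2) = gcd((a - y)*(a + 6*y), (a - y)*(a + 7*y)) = -a + y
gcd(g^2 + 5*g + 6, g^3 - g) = 1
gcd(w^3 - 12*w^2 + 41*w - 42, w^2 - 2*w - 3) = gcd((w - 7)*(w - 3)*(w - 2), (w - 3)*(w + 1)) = w - 3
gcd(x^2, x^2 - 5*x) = x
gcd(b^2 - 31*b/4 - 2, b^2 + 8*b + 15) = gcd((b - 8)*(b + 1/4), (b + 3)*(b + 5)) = 1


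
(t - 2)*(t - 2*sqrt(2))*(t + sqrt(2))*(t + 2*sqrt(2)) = t^4 - 2*t^3 + sqrt(2)*t^3 - 8*t^2 - 2*sqrt(2)*t^2 - 8*sqrt(2)*t + 16*t + 16*sqrt(2)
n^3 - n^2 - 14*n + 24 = (n - 3)*(n - 2)*(n + 4)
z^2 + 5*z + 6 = (z + 2)*(z + 3)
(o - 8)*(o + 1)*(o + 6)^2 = o^4 + 5*o^3 - 56*o^2 - 348*o - 288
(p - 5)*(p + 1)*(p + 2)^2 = p^4 - 17*p^2 - 36*p - 20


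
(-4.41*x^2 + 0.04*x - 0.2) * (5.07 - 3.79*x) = 16.7139*x^3 - 22.5103*x^2 + 0.9608*x - 1.014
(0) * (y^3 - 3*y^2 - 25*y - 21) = 0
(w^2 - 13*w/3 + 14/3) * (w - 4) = w^3 - 25*w^2/3 + 22*w - 56/3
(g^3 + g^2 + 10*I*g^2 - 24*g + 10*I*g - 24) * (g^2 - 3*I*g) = g^5 + g^4 + 7*I*g^4 + 6*g^3 + 7*I*g^3 + 6*g^2 + 72*I*g^2 + 72*I*g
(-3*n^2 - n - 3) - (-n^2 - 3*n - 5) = -2*n^2 + 2*n + 2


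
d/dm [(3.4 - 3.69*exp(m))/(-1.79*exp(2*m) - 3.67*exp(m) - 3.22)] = (-6.6051*exp(2*m) + 12.172*exp(m) + 24.3598)*exp(m)/(3.2041*exp(4*m) + 13.1386*exp(3*m) + 24.9965*exp(2*m) + 23.6348*exp(m) + 10.3684)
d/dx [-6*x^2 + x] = 1 - 12*x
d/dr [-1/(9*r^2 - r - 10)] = (18*r - 1)/(-9*r^2 + r + 10)^2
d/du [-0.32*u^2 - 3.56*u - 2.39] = -0.64*u - 3.56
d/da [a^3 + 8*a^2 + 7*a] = 3*a^2 + 16*a + 7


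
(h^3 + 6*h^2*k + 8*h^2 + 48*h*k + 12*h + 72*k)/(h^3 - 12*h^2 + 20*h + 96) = (h^2 + 6*h*k + 6*h + 36*k)/(h^2 - 14*h + 48)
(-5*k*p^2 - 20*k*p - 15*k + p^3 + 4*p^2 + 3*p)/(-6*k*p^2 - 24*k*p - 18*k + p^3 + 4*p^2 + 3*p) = (-5*k + p)/(-6*k + p)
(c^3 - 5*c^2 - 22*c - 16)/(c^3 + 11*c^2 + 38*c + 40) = (c^2 - 7*c - 8)/(c^2 + 9*c + 20)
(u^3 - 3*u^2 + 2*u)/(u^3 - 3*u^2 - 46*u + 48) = u*(u - 2)/(u^2 - 2*u - 48)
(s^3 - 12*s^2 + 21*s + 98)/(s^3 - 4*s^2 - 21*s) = (s^2 - 5*s - 14)/(s*(s + 3))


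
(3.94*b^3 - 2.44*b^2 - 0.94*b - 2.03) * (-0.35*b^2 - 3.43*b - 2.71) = -1.379*b^5 - 12.6602*b^4 - 1.9792*b^3 + 10.5471*b^2 + 9.5103*b + 5.5013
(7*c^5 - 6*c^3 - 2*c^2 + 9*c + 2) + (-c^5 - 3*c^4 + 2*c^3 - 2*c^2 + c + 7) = 6*c^5 - 3*c^4 - 4*c^3 - 4*c^2 + 10*c + 9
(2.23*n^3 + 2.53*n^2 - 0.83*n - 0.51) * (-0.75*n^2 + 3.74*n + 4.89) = -1.6725*n^5 + 6.4427*n^4 + 20.9894*n^3 + 9.65*n^2 - 5.9661*n - 2.4939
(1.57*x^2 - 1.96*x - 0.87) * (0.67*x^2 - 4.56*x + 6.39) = 1.0519*x^4 - 8.4724*x^3 + 18.387*x^2 - 8.5572*x - 5.5593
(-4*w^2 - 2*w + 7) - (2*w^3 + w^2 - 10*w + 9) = -2*w^3 - 5*w^2 + 8*w - 2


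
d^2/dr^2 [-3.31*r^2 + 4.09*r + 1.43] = -6.62000000000000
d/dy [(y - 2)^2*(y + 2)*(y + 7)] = 4*y^3 + 15*y^2 - 36*y - 20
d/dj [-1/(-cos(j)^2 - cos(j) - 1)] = (2*cos(j) + 1)*sin(j)/(cos(j)^2 + cos(j) + 1)^2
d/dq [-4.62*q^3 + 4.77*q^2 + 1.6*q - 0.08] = -13.86*q^2 + 9.54*q + 1.6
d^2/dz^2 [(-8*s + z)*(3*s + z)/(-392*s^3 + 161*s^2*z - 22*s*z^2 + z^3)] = 2*(23*s + z)/(2401*s^4 - 1372*s^3*z + 294*s^2*z^2 - 28*s*z^3 + z^4)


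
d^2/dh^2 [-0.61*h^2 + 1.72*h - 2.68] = -1.22000000000000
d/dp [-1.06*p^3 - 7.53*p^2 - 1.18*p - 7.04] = -3.18*p^2 - 15.06*p - 1.18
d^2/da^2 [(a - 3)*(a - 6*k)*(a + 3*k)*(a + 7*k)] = 12*a^2 + 24*a*k - 18*a - 78*k^2 - 24*k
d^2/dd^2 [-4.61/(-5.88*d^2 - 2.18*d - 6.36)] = (-318.775968*d^2 - 118.185648*d + 4.61*(11.76*d + 2.18)*(23.52*d + 4.36) - 344.798496)/(5.88*d^2 + 2.18*d + 6.36)^3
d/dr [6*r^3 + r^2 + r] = 18*r^2 + 2*r + 1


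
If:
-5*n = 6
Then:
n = -6/5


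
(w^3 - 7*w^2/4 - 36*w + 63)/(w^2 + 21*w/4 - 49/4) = (w^2 - 36)/(w + 7)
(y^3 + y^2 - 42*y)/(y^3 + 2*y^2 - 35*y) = (y - 6)/(y - 5)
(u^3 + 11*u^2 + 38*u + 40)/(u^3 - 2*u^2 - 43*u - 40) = (u^2 + 6*u + 8)/(u^2 - 7*u - 8)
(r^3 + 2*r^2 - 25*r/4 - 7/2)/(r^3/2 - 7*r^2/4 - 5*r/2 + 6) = (4*r^3 + 8*r^2 - 25*r - 14)/(2*r^3 - 7*r^2 - 10*r + 24)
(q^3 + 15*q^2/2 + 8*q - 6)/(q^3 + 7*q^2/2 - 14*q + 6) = (q + 2)/(q - 2)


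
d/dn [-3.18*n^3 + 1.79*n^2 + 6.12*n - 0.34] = -9.54*n^2 + 3.58*n + 6.12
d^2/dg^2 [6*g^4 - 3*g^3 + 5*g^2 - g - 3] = 72*g^2 - 18*g + 10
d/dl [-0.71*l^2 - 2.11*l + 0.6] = -1.42*l - 2.11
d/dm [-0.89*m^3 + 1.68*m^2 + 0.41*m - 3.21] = -2.67*m^2 + 3.36*m + 0.41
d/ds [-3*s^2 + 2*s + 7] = 2 - 6*s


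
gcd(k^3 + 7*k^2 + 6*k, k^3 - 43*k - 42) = k^2 + 7*k + 6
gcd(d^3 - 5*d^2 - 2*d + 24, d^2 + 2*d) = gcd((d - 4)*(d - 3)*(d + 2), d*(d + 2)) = d + 2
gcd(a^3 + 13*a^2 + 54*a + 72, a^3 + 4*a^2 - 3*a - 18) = a + 3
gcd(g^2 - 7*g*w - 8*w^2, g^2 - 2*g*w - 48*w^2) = -g + 8*w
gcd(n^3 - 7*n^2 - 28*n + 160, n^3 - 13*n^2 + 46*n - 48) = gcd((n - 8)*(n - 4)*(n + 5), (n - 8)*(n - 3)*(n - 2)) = n - 8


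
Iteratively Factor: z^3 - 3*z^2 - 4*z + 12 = (z - 3)*(z^2 - 4) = (z - 3)*(z + 2)*(z - 2)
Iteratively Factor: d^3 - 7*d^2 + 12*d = (d - 3)*(d^2 - 4*d) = d*(d - 3)*(d - 4)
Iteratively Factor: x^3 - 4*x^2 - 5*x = (x - 5)*(x^2 + x) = x*(x - 5)*(x + 1)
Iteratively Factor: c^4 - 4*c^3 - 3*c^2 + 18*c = (c)*(c^3 - 4*c^2 - 3*c + 18) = c*(c - 3)*(c^2 - c - 6) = c*(c - 3)*(c + 2)*(c - 3)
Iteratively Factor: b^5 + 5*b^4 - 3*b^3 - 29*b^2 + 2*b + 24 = (b + 3)*(b^4 + 2*b^3 - 9*b^2 - 2*b + 8) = (b + 3)*(b + 4)*(b^3 - 2*b^2 - b + 2) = (b - 1)*(b + 3)*(b + 4)*(b^2 - b - 2) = (b - 1)*(b + 1)*(b + 3)*(b + 4)*(b - 2)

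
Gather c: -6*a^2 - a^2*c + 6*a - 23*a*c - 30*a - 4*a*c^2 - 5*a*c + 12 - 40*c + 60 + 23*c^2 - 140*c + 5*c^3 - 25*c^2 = -6*a^2 - 24*a + 5*c^3 + c^2*(-4*a - 2) + c*(-a^2 - 28*a - 180) + 72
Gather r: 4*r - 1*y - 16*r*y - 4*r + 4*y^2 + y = -16*r*y + 4*y^2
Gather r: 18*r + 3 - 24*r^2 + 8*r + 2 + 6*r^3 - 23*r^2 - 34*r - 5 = 6*r^3 - 47*r^2 - 8*r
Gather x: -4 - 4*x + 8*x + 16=4*x + 12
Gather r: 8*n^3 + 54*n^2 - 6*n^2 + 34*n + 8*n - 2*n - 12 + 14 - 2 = 8*n^3 + 48*n^2 + 40*n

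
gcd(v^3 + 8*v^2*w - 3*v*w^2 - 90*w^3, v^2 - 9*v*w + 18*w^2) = v - 3*w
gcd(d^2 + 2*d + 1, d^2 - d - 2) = d + 1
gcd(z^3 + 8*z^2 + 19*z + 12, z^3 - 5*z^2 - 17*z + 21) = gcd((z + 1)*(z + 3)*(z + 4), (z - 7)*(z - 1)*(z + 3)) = z + 3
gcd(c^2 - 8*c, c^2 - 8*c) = c^2 - 8*c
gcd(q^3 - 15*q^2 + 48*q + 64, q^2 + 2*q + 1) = q + 1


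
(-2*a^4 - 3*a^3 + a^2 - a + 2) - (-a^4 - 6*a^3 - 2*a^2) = -a^4 + 3*a^3 + 3*a^2 - a + 2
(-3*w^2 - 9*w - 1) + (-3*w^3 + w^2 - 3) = -3*w^3 - 2*w^2 - 9*w - 4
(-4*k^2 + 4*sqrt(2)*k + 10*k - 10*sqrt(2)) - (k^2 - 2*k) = -5*k^2 + 4*sqrt(2)*k + 12*k - 10*sqrt(2)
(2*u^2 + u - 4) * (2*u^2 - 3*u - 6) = 4*u^4 - 4*u^3 - 23*u^2 + 6*u + 24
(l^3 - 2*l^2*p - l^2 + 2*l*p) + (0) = l^3 - 2*l^2*p - l^2 + 2*l*p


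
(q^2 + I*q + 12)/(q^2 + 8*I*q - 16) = (q - 3*I)/(q + 4*I)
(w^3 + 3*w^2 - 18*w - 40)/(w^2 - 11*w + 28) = (w^2 + 7*w + 10)/(w - 7)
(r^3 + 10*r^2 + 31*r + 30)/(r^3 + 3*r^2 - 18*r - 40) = (r + 3)/(r - 4)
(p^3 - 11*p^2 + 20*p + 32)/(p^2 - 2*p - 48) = (p^2 - 3*p - 4)/(p + 6)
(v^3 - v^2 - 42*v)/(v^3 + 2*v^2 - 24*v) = (v - 7)/(v - 4)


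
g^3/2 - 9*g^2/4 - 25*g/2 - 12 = (g/2 + 1)*(g - 8)*(g + 3/2)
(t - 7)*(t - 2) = t^2 - 9*t + 14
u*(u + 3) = u^2 + 3*u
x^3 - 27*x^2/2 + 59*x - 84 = (x - 6)*(x - 4)*(x - 7/2)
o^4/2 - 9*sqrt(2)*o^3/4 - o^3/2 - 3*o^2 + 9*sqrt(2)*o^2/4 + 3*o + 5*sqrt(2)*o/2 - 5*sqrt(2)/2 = (o/2 + sqrt(2)/2)*(o - 1)*(o - 5*sqrt(2))*(o - sqrt(2)/2)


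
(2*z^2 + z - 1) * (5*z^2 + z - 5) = 10*z^4 + 7*z^3 - 14*z^2 - 6*z + 5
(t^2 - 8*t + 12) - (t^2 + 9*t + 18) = -17*t - 6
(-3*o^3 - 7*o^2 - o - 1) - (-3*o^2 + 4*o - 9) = -3*o^3 - 4*o^2 - 5*o + 8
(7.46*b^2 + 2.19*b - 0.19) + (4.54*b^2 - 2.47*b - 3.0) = 12.0*b^2 - 0.28*b - 3.19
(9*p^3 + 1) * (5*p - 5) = 45*p^4 - 45*p^3 + 5*p - 5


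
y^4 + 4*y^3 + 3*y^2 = y^2*(y + 1)*(y + 3)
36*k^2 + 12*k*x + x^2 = (6*k + x)^2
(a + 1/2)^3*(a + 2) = a^4 + 7*a^3/2 + 15*a^2/4 + 13*a/8 + 1/4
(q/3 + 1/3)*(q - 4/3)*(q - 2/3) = q^3/3 - q^2/3 - 10*q/27 + 8/27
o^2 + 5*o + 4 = (o + 1)*(o + 4)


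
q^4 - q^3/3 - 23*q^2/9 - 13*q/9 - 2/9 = (q - 2)*(q + 1/3)^2*(q + 1)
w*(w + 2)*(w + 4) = w^3 + 6*w^2 + 8*w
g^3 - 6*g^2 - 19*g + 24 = (g - 8)*(g - 1)*(g + 3)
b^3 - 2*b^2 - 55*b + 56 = (b - 8)*(b - 1)*(b + 7)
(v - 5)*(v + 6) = v^2 + v - 30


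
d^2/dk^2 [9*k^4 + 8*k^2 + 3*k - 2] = 108*k^2 + 16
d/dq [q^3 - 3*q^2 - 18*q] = 3*q^2 - 6*q - 18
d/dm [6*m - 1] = 6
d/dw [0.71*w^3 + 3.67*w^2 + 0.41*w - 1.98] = 2.13*w^2 + 7.34*w + 0.41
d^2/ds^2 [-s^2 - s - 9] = -2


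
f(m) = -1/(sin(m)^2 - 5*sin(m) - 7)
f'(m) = -(-2*sin(m)*cos(m) + 5*cos(m))/(sin(m)^2 - 5*sin(m) - 7)^2 = (2*sin(m) - 5)*cos(m)/(5*sin(m) + cos(m)^2 + 6)^2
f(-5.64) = 0.10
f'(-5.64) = -0.03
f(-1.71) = 0.94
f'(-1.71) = 0.85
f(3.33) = 0.17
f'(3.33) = 0.15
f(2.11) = 0.09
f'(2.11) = 0.02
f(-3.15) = 0.14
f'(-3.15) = 0.10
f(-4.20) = 0.09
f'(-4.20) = 0.01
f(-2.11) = 0.51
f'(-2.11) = 0.89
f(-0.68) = 0.29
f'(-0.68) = -0.41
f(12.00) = 0.25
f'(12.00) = -0.32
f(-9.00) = 0.21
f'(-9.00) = 0.23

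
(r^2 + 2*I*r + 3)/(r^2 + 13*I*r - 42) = (r^2 + 2*I*r + 3)/(r^2 + 13*I*r - 42)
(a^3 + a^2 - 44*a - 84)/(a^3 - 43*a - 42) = (a + 2)/(a + 1)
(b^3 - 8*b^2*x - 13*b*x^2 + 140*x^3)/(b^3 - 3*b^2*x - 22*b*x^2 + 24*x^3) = (b^2 - 12*b*x + 35*x^2)/(b^2 - 7*b*x + 6*x^2)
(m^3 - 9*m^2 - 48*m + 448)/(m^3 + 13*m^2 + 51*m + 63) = (m^2 - 16*m + 64)/(m^2 + 6*m + 9)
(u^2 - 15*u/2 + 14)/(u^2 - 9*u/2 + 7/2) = (u - 4)/(u - 1)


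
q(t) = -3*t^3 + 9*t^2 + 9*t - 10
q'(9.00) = -558.00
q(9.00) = -1387.00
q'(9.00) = -558.00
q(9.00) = -1387.00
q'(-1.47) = -36.91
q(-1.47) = 5.75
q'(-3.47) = -161.83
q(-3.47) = 192.48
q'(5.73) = -183.36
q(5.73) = -227.33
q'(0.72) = 17.29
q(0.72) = 0.03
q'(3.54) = -40.06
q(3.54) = 1.56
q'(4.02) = -64.08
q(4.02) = -23.27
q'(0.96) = 17.99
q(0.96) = 4.28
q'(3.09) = -21.31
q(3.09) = 15.23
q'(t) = -9*t^2 + 18*t + 9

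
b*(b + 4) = b^2 + 4*b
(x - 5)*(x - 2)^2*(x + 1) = x^4 - 8*x^3 + 15*x^2 + 4*x - 20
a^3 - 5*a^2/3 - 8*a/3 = a*(a - 8/3)*(a + 1)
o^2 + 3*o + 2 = (o + 1)*(o + 2)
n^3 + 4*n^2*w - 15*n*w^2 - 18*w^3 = (n - 3*w)*(n + w)*(n + 6*w)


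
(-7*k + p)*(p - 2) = -7*k*p + 14*k + p^2 - 2*p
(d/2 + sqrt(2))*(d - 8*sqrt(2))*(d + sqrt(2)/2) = d^3/2 - 11*sqrt(2)*d^2/4 - 19*d - 8*sqrt(2)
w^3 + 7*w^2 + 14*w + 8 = (w + 1)*(w + 2)*(w + 4)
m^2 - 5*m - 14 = (m - 7)*(m + 2)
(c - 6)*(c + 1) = c^2 - 5*c - 6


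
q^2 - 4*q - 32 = (q - 8)*(q + 4)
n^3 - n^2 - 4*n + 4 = (n - 2)*(n - 1)*(n + 2)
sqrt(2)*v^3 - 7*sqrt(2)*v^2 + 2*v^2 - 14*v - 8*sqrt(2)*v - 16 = (v - 8)*(v + sqrt(2))*(sqrt(2)*v + sqrt(2))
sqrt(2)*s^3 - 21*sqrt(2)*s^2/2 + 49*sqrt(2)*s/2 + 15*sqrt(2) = (s - 6)*(s - 5)*(sqrt(2)*s + sqrt(2)/2)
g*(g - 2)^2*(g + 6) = g^4 + 2*g^3 - 20*g^2 + 24*g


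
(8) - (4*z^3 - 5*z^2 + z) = -4*z^3 + 5*z^2 - z + 8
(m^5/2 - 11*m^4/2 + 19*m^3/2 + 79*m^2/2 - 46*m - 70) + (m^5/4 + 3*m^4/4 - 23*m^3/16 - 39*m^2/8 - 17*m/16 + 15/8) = 3*m^5/4 - 19*m^4/4 + 129*m^3/16 + 277*m^2/8 - 753*m/16 - 545/8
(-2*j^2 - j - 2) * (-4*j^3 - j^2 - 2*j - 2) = 8*j^5 + 6*j^4 + 13*j^3 + 8*j^2 + 6*j + 4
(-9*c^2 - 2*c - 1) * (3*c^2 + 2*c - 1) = -27*c^4 - 24*c^3 + 2*c^2 + 1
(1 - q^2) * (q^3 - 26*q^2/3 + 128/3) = -q^5 + 26*q^4/3 + q^3 - 154*q^2/3 + 128/3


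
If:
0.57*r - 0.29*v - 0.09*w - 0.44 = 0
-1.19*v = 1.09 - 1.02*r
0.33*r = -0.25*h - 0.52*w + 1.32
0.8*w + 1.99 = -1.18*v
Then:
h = 7.86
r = 0.17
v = -0.77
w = -1.35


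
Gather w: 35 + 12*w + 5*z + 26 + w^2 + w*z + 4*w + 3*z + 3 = w^2 + w*(z + 16) + 8*z + 64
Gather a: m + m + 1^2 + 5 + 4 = 2*m + 10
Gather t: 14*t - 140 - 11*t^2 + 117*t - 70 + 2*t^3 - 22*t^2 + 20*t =2*t^3 - 33*t^2 + 151*t - 210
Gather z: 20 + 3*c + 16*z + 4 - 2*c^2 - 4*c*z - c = -2*c^2 + 2*c + z*(16 - 4*c) + 24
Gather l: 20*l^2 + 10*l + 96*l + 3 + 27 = 20*l^2 + 106*l + 30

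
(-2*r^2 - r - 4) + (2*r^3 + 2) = 2*r^3 - 2*r^2 - r - 2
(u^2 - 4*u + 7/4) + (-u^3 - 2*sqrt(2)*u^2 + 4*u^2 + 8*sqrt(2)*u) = -u^3 - 2*sqrt(2)*u^2 + 5*u^2 - 4*u + 8*sqrt(2)*u + 7/4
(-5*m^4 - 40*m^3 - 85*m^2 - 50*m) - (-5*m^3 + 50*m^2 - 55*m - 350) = -5*m^4 - 35*m^3 - 135*m^2 + 5*m + 350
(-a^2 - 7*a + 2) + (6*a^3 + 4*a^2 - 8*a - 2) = 6*a^3 + 3*a^2 - 15*a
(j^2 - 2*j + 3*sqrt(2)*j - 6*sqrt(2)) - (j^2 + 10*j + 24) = -12*j + 3*sqrt(2)*j - 24 - 6*sqrt(2)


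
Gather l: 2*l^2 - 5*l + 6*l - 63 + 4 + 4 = 2*l^2 + l - 55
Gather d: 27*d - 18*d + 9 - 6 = 9*d + 3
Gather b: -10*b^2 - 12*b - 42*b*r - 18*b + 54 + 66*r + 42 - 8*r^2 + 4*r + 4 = -10*b^2 + b*(-42*r - 30) - 8*r^2 + 70*r + 100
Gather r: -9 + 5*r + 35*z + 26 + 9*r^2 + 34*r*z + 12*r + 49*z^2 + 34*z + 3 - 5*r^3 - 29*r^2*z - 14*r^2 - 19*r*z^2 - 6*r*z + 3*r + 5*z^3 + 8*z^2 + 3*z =-5*r^3 + r^2*(-29*z - 5) + r*(-19*z^2 + 28*z + 20) + 5*z^3 + 57*z^2 + 72*z + 20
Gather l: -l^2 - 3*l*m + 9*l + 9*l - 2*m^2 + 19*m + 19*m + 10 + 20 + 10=-l^2 + l*(18 - 3*m) - 2*m^2 + 38*m + 40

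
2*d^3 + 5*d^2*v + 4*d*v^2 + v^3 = (d + v)^2*(2*d + v)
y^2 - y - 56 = (y - 8)*(y + 7)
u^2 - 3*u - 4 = (u - 4)*(u + 1)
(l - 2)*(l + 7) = l^2 + 5*l - 14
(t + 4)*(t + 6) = t^2 + 10*t + 24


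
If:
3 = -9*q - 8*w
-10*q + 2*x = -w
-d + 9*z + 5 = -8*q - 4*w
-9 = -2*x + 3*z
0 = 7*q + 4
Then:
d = -2433/56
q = -4/7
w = 15/56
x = -335/112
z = -839/168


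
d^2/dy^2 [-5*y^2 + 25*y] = -10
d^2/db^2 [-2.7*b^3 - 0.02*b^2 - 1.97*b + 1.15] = -16.2*b - 0.04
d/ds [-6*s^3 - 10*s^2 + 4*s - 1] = -18*s^2 - 20*s + 4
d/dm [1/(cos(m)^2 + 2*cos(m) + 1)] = 2*sin(m)/(cos(m) + 1)^3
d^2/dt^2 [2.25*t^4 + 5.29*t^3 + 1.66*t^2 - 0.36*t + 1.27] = 27.0*t^2 + 31.74*t + 3.32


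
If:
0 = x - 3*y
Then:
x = 3*y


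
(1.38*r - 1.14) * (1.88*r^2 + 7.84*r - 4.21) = 2.5944*r^3 + 8.676*r^2 - 14.7474*r + 4.7994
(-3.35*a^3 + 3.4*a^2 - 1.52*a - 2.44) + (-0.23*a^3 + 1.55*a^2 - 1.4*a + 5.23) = -3.58*a^3 + 4.95*a^2 - 2.92*a + 2.79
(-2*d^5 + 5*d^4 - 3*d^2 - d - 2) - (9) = -2*d^5 + 5*d^4 - 3*d^2 - d - 11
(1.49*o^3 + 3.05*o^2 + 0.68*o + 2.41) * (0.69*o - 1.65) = 1.0281*o^4 - 0.354*o^3 - 4.5633*o^2 + 0.5409*o - 3.9765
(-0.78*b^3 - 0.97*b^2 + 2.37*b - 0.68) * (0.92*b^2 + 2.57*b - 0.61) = -0.7176*b^5 - 2.897*b^4 + 0.1633*b^3 + 6.057*b^2 - 3.1933*b + 0.4148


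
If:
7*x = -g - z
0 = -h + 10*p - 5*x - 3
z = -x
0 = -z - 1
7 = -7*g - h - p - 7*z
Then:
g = -6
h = 412/11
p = 50/11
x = 1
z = -1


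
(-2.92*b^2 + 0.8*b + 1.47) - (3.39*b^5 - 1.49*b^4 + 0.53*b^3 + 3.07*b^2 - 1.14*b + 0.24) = -3.39*b^5 + 1.49*b^4 - 0.53*b^3 - 5.99*b^2 + 1.94*b + 1.23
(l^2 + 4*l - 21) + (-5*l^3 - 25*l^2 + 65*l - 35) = -5*l^3 - 24*l^2 + 69*l - 56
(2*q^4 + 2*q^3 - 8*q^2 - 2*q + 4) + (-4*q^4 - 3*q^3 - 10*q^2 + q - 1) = -2*q^4 - q^3 - 18*q^2 - q + 3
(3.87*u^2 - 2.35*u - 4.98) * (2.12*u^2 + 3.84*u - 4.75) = 8.2044*u^4 + 9.8788*u^3 - 37.9641*u^2 - 7.9607*u + 23.655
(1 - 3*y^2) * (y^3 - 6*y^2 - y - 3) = -3*y^5 + 18*y^4 + 4*y^3 + 3*y^2 - y - 3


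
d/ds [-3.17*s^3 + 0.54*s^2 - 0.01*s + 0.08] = -9.51*s^2 + 1.08*s - 0.01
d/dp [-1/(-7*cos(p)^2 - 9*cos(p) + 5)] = (14*cos(p) + 9)*sin(p)/(7*cos(p)^2 + 9*cos(p) - 5)^2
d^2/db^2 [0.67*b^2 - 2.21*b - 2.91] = 1.34000000000000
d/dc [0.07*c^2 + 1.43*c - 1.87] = 0.14*c + 1.43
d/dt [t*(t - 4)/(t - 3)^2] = 2*(6 - t)/(t^3 - 9*t^2 + 27*t - 27)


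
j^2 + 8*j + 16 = (j + 4)^2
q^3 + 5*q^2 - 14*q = q*(q - 2)*(q + 7)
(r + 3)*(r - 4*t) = r^2 - 4*r*t + 3*r - 12*t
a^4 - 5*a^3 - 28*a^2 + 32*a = a*(a - 8)*(a - 1)*(a + 4)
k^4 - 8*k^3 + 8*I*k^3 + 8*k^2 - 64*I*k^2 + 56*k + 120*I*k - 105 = (k - 5)*(k - 3)*(k + I)*(k + 7*I)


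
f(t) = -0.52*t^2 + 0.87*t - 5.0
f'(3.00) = -2.25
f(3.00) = -7.07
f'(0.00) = 0.87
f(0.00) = -5.00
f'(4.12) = -3.41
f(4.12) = -10.24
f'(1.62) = -0.81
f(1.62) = -4.96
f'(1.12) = -0.29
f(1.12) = -4.68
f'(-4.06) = 5.09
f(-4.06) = -17.10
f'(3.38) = -2.65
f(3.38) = -8.00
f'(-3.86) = 4.88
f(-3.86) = -16.11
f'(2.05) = -1.26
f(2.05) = -5.40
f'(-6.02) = 7.13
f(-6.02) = -29.08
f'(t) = 0.87 - 1.04*t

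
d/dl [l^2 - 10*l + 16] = 2*l - 10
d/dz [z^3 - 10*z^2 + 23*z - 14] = 3*z^2 - 20*z + 23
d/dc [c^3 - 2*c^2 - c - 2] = 3*c^2 - 4*c - 1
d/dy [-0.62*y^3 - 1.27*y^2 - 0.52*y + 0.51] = -1.86*y^2 - 2.54*y - 0.52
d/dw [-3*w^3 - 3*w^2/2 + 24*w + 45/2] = -9*w^2 - 3*w + 24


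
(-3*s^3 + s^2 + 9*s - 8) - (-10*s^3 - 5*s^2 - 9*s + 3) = 7*s^3 + 6*s^2 + 18*s - 11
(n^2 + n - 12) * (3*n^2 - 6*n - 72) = 3*n^4 - 3*n^3 - 114*n^2 + 864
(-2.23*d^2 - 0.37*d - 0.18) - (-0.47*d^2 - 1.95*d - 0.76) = -1.76*d^2 + 1.58*d + 0.58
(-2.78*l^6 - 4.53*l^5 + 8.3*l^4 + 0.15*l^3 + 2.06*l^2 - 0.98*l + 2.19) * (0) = 0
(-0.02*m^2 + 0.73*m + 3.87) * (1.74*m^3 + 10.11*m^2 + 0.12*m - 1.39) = -0.0348*m^5 + 1.068*m^4 + 14.1117*m^3 + 39.2411*m^2 - 0.5503*m - 5.3793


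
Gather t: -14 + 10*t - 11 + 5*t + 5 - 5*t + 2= 10*t - 18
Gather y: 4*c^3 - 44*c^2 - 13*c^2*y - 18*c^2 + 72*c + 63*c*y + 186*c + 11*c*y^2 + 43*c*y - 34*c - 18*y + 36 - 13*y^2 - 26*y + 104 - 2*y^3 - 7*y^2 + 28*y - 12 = 4*c^3 - 62*c^2 + 224*c - 2*y^3 + y^2*(11*c - 20) + y*(-13*c^2 + 106*c - 16) + 128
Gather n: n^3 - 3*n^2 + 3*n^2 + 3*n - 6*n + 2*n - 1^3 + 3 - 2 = n^3 - n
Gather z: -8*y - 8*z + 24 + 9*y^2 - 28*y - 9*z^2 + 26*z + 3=9*y^2 - 36*y - 9*z^2 + 18*z + 27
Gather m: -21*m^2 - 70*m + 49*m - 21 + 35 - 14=-21*m^2 - 21*m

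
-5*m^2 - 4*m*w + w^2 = (-5*m + w)*(m + w)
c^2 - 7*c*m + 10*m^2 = (c - 5*m)*(c - 2*m)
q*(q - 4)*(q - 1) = q^3 - 5*q^2 + 4*q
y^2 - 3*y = y*(y - 3)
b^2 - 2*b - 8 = (b - 4)*(b + 2)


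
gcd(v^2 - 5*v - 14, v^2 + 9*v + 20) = 1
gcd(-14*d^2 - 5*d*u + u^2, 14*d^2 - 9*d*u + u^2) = -7*d + u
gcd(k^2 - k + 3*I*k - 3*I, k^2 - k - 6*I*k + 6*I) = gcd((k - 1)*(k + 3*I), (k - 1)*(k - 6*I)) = k - 1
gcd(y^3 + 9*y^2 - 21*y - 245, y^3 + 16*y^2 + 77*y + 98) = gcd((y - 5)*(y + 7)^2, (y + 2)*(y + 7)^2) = y^2 + 14*y + 49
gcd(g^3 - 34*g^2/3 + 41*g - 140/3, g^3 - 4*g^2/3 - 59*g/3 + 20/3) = g - 5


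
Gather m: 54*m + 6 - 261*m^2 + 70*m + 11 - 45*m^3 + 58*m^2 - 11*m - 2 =-45*m^3 - 203*m^2 + 113*m + 15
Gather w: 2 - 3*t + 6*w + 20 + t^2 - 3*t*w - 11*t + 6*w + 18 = t^2 - 14*t + w*(12 - 3*t) + 40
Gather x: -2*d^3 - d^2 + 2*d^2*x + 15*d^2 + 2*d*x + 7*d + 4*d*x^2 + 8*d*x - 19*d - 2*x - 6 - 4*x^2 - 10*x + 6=-2*d^3 + 14*d^2 - 12*d + x^2*(4*d - 4) + x*(2*d^2 + 10*d - 12)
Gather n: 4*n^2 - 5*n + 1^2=4*n^2 - 5*n + 1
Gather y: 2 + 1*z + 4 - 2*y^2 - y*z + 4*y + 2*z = -2*y^2 + y*(4 - z) + 3*z + 6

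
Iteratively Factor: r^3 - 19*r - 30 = (r + 2)*(r^2 - 2*r - 15) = (r - 5)*(r + 2)*(r + 3)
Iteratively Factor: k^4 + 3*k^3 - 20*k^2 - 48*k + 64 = (k - 4)*(k^3 + 7*k^2 + 8*k - 16) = (k - 4)*(k + 4)*(k^2 + 3*k - 4) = (k - 4)*(k + 4)^2*(k - 1)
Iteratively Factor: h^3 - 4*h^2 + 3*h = (h)*(h^2 - 4*h + 3) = h*(h - 3)*(h - 1)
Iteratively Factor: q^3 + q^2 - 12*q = (q + 4)*(q^2 - 3*q) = q*(q + 4)*(q - 3)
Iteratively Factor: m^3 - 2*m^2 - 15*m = (m + 3)*(m^2 - 5*m) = m*(m + 3)*(m - 5)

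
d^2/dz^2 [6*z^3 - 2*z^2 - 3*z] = 36*z - 4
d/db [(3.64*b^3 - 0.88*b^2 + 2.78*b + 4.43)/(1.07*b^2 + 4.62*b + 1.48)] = (3.8948*b^4 + 33.6336*b^3 + 9.1214*b^2 - 12.085*b - 16.3522)/(1.1449*b^4 + 9.8868*b^3 + 24.5116*b^2 + 13.6752*b + 2.1904)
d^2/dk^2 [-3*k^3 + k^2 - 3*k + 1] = 2 - 18*k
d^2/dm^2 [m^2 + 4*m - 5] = 2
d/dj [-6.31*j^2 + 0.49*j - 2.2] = 0.49 - 12.62*j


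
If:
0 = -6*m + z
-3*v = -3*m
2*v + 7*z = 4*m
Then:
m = 0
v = 0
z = 0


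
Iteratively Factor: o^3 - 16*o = (o)*(o^2 - 16) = o*(o - 4)*(o + 4)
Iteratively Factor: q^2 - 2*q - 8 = (q - 4)*(q + 2)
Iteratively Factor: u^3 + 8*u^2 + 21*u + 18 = (u + 2)*(u^2 + 6*u + 9) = (u + 2)*(u + 3)*(u + 3)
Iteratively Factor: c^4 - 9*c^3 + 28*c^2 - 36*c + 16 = (c - 4)*(c^3 - 5*c^2 + 8*c - 4) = (c - 4)*(c - 1)*(c^2 - 4*c + 4) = (c - 4)*(c - 2)*(c - 1)*(c - 2)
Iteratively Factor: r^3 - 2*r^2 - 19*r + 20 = (r + 4)*(r^2 - 6*r + 5) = (r - 1)*(r + 4)*(r - 5)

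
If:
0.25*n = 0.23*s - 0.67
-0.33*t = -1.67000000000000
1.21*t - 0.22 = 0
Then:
No Solution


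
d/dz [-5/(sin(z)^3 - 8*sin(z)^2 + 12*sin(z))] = 5*(3*cos(z) - 16/tan(z) + 12*cos(z)/sin(z)^2)/((sin(z) - 6)^2*(sin(z) - 2)^2)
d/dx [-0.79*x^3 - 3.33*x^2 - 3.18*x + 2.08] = -2.37*x^2 - 6.66*x - 3.18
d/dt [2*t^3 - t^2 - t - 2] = 6*t^2 - 2*t - 1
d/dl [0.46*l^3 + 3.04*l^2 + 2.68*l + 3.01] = 1.38*l^2 + 6.08*l + 2.68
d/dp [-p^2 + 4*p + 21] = 4 - 2*p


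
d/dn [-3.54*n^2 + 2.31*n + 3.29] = 2.31 - 7.08*n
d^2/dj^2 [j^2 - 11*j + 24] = 2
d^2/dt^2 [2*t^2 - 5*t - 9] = 4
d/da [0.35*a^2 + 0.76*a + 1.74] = 0.7*a + 0.76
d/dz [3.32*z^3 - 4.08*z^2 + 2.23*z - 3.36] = 9.96*z^2 - 8.16*z + 2.23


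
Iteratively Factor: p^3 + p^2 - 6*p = (p + 3)*(p^2 - 2*p) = (p - 2)*(p + 3)*(p)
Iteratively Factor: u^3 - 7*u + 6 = (u + 3)*(u^2 - 3*u + 2) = (u - 1)*(u + 3)*(u - 2)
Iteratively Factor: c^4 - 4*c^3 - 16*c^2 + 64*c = (c)*(c^3 - 4*c^2 - 16*c + 64) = c*(c - 4)*(c^2 - 16) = c*(c - 4)^2*(c + 4)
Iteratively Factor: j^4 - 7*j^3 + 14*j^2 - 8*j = (j - 2)*(j^3 - 5*j^2 + 4*j) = j*(j - 2)*(j^2 - 5*j + 4) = j*(j - 4)*(j - 2)*(j - 1)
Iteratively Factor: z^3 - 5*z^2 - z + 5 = (z + 1)*(z^2 - 6*z + 5) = (z - 5)*(z + 1)*(z - 1)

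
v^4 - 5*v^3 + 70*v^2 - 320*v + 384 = (v - 3)*(v - 2)*(v - 8*I)*(v + 8*I)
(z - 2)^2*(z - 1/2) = z^3 - 9*z^2/2 + 6*z - 2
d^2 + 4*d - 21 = (d - 3)*(d + 7)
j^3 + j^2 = j^2*(j + 1)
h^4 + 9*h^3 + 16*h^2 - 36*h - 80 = (h - 2)*(h + 2)*(h + 4)*(h + 5)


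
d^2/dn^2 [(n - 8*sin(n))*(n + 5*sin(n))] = 3*n*sin(n) + 160*sin(n)^2 - 6*cos(n) - 78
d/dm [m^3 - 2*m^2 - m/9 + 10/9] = 3*m^2 - 4*m - 1/9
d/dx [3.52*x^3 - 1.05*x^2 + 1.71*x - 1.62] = 10.56*x^2 - 2.1*x + 1.71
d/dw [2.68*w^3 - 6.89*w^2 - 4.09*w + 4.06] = 8.04*w^2 - 13.78*w - 4.09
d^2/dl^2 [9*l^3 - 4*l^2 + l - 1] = 54*l - 8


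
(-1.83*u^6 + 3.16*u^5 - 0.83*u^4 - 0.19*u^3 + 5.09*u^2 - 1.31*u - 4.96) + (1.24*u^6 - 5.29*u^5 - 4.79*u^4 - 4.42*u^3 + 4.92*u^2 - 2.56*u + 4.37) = -0.59*u^6 - 2.13*u^5 - 5.62*u^4 - 4.61*u^3 + 10.01*u^2 - 3.87*u - 0.59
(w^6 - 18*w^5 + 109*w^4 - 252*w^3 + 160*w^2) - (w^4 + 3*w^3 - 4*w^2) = w^6 - 18*w^5 + 108*w^4 - 255*w^3 + 164*w^2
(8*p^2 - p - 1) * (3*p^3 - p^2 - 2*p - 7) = 24*p^5 - 11*p^4 - 18*p^3 - 53*p^2 + 9*p + 7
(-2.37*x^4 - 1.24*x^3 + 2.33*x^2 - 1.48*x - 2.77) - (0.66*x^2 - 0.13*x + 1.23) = -2.37*x^4 - 1.24*x^3 + 1.67*x^2 - 1.35*x - 4.0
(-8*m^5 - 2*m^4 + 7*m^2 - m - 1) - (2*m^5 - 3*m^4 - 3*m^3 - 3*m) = -10*m^5 + m^4 + 3*m^3 + 7*m^2 + 2*m - 1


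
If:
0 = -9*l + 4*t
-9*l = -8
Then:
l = 8/9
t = 2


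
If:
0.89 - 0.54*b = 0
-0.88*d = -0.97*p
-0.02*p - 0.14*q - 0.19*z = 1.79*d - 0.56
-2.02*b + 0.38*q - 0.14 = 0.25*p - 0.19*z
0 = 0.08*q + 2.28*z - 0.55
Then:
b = 1.65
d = -0.38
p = -0.34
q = 8.94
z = -0.07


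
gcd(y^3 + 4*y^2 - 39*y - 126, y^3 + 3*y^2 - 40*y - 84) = y^2 + y - 42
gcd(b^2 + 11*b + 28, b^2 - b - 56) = b + 7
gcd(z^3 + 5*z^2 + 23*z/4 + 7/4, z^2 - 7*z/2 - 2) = z + 1/2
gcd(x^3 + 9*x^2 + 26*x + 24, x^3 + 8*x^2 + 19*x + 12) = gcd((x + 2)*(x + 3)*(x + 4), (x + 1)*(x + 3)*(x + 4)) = x^2 + 7*x + 12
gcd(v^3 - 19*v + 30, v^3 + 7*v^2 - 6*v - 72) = v - 3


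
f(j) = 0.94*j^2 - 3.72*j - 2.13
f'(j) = 1.88*j - 3.72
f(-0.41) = -0.45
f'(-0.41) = -4.49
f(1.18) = -5.21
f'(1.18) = -1.50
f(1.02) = -4.95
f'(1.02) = -1.80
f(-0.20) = -1.35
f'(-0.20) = -4.10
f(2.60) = -5.45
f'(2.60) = 1.17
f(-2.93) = 16.84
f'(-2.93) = -9.23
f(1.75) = -5.76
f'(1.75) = -0.43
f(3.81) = -2.66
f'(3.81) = 3.44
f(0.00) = -2.13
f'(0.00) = -3.72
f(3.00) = -4.83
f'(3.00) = 1.92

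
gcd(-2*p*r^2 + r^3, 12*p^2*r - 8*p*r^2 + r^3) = 2*p*r - r^2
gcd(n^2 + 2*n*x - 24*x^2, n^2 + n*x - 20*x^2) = -n + 4*x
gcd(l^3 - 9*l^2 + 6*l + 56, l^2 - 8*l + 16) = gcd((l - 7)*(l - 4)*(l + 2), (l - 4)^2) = l - 4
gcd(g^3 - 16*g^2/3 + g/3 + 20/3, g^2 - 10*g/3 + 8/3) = g - 4/3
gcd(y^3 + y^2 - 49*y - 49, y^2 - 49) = y^2 - 49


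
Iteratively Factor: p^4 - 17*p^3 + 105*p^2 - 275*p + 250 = (p - 5)*(p^3 - 12*p^2 + 45*p - 50) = (p - 5)*(p - 2)*(p^2 - 10*p + 25) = (p - 5)^2*(p - 2)*(p - 5)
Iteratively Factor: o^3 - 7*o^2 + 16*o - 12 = (o - 3)*(o^2 - 4*o + 4) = (o - 3)*(o - 2)*(o - 2)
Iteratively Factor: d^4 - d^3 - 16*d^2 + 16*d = (d + 4)*(d^3 - 5*d^2 + 4*d) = (d - 4)*(d + 4)*(d^2 - d) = d*(d - 4)*(d + 4)*(d - 1)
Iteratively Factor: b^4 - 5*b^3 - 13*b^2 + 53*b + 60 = (b + 3)*(b^3 - 8*b^2 + 11*b + 20) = (b - 4)*(b + 3)*(b^2 - 4*b - 5) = (b - 4)*(b + 1)*(b + 3)*(b - 5)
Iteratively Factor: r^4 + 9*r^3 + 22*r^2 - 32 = (r + 4)*(r^3 + 5*r^2 + 2*r - 8) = (r + 2)*(r + 4)*(r^2 + 3*r - 4) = (r - 1)*(r + 2)*(r + 4)*(r + 4)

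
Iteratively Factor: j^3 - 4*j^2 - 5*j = (j - 5)*(j^2 + j) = j*(j - 5)*(j + 1)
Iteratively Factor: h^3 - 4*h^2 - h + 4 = (h + 1)*(h^2 - 5*h + 4) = (h - 4)*(h + 1)*(h - 1)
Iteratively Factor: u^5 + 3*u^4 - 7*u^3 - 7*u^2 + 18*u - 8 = (u + 2)*(u^4 + u^3 - 9*u^2 + 11*u - 4) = (u + 2)*(u + 4)*(u^3 - 3*u^2 + 3*u - 1) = (u - 1)*(u + 2)*(u + 4)*(u^2 - 2*u + 1) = (u - 1)^2*(u + 2)*(u + 4)*(u - 1)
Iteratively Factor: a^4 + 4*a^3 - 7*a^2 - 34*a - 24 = (a + 1)*(a^3 + 3*a^2 - 10*a - 24) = (a + 1)*(a + 2)*(a^2 + a - 12) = (a - 3)*(a + 1)*(a + 2)*(a + 4)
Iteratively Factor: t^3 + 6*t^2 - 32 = (t - 2)*(t^2 + 8*t + 16) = (t - 2)*(t + 4)*(t + 4)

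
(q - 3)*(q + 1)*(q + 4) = q^3 + 2*q^2 - 11*q - 12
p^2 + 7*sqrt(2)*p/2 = p*(p + 7*sqrt(2)/2)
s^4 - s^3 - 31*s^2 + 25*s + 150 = (s - 5)*(s - 3)*(s + 2)*(s + 5)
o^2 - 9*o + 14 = (o - 7)*(o - 2)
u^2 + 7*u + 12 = (u + 3)*(u + 4)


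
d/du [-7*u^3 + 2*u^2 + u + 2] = -21*u^2 + 4*u + 1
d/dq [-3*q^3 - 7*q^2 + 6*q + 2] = -9*q^2 - 14*q + 6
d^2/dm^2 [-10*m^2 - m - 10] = -20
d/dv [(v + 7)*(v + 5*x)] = 2*v + 5*x + 7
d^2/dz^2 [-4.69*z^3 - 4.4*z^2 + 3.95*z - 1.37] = -28.14*z - 8.8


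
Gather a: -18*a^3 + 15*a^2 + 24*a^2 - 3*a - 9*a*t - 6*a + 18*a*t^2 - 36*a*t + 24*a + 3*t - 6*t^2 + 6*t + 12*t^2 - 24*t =-18*a^3 + 39*a^2 + a*(18*t^2 - 45*t + 15) + 6*t^2 - 15*t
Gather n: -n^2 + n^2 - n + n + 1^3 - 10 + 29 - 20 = 0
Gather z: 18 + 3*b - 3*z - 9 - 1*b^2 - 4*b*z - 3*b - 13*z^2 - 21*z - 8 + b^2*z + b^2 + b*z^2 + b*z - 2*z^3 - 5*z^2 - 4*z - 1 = -2*z^3 + z^2*(b - 18) + z*(b^2 - 3*b - 28)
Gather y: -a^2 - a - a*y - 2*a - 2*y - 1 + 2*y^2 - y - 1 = -a^2 - 3*a + 2*y^2 + y*(-a - 3) - 2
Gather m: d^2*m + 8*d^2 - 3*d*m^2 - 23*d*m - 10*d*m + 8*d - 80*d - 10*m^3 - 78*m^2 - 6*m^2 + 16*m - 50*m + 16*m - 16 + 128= 8*d^2 - 72*d - 10*m^3 + m^2*(-3*d - 84) + m*(d^2 - 33*d - 18) + 112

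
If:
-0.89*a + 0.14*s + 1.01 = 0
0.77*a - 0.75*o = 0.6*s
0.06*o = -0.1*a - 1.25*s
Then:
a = 1.11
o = 1.26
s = -0.15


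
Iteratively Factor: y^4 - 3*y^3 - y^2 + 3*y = (y - 1)*(y^3 - 2*y^2 - 3*y) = (y - 3)*(y - 1)*(y^2 + y) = (y - 3)*(y - 1)*(y + 1)*(y)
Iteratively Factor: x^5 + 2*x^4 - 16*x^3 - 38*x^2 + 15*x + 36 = (x + 3)*(x^4 - x^3 - 13*x^2 + x + 12) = (x + 3)^2*(x^3 - 4*x^2 - x + 4) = (x - 1)*(x + 3)^2*(x^2 - 3*x - 4) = (x - 1)*(x + 1)*(x + 3)^2*(x - 4)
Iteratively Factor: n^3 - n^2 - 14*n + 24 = (n - 3)*(n^2 + 2*n - 8) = (n - 3)*(n + 4)*(n - 2)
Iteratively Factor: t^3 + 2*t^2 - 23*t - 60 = (t + 3)*(t^2 - t - 20) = (t + 3)*(t + 4)*(t - 5)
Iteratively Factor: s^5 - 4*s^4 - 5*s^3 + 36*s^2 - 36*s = (s)*(s^4 - 4*s^3 - 5*s^2 + 36*s - 36) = s*(s + 3)*(s^3 - 7*s^2 + 16*s - 12) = s*(s - 2)*(s + 3)*(s^2 - 5*s + 6) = s*(s - 2)^2*(s + 3)*(s - 3)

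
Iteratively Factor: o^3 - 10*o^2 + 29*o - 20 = (o - 4)*(o^2 - 6*o + 5) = (o - 4)*(o - 1)*(o - 5)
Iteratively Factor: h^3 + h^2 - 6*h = (h)*(h^2 + h - 6) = h*(h - 2)*(h + 3)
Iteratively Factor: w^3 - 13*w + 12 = (w + 4)*(w^2 - 4*w + 3) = (w - 1)*(w + 4)*(w - 3)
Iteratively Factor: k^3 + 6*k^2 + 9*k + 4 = (k + 1)*(k^2 + 5*k + 4) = (k + 1)^2*(k + 4)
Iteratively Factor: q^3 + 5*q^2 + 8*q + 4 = (q + 2)*(q^2 + 3*q + 2) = (q + 2)^2*(q + 1)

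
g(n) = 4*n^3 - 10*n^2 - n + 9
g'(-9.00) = 1151.00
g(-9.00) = -3708.00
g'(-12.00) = 1967.00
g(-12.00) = -8331.00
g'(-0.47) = 11.05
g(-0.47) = 6.85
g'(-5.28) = 439.14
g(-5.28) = -853.30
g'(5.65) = 269.07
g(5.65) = 405.57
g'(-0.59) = 14.98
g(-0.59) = 5.29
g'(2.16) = 11.79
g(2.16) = 0.49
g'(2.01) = 7.28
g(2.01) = -0.93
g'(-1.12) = 36.45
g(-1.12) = -8.04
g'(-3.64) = 230.80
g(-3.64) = -312.77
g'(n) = 12*n^2 - 20*n - 1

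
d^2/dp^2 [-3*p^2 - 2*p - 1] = -6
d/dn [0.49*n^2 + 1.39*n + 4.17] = 0.98*n + 1.39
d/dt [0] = 0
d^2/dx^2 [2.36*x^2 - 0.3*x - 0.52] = 4.72000000000000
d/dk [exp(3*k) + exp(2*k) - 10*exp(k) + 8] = (3*exp(2*k) + 2*exp(k) - 10)*exp(k)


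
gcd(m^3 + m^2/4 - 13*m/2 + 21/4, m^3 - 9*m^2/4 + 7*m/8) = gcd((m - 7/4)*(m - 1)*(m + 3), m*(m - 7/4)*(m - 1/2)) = m - 7/4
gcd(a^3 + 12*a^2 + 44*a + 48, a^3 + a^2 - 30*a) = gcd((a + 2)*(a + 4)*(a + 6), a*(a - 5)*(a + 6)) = a + 6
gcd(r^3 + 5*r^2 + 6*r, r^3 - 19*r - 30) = r^2 + 5*r + 6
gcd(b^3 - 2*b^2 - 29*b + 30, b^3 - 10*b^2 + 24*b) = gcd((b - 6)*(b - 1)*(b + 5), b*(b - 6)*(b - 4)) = b - 6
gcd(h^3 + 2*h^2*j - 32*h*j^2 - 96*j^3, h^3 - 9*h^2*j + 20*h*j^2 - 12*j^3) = h - 6*j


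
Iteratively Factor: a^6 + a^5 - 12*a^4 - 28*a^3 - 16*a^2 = (a)*(a^5 + a^4 - 12*a^3 - 28*a^2 - 16*a) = a^2*(a^4 + a^3 - 12*a^2 - 28*a - 16) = a^2*(a + 2)*(a^3 - a^2 - 10*a - 8) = a^2*(a - 4)*(a + 2)*(a^2 + 3*a + 2) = a^2*(a - 4)*(a + 1)*(a + 2)*(a + 2)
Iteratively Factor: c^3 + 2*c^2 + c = (c)*(c^2 + 2*c + 1) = c*(c + 1)*(c + 1)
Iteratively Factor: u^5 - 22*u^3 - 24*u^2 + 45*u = (u + 3)*(u^4 - 3*u^3 - 13*u^2 + 15*u) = u*(u + 3)*(u^3 - 3*u^2 - 13*u + 15) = u*(u - 1)*(u + 3)*(u^2 - 2*u - 15) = u*(u - 5)*(u - 1)*(u + 3)*(u + 3)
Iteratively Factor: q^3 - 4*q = (q)*(q^2 - 4) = q*(q + 2)*(q - 2)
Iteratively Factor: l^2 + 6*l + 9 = (l + 3)*(l + 3)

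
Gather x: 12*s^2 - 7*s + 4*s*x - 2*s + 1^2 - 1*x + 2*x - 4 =12*s^2 - 9*s + x*(4*s + 1) - 3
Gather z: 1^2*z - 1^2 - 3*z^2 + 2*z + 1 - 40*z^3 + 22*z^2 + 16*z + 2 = -40*z^3 + 19*z^2 + 19*z + 2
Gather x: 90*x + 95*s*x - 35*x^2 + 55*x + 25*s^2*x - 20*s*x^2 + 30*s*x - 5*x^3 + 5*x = -5*x^3 + x^2*(-20*s - 35) + x*(25*s^2 + 125*s + 150)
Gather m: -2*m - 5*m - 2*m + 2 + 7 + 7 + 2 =18 - 9*m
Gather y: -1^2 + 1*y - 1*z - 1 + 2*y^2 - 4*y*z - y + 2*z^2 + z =2*y^2 - 4*y*z + 2*z^2 - 2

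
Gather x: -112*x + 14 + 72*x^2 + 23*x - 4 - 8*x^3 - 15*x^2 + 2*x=-8*x^3 + 57*x^2 - 87*x + 10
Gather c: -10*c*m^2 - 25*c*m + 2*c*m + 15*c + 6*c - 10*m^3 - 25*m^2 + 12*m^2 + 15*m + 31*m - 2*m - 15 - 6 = c*(-10*m^2 - 23*m + 21) - 10*m^3 - 13*m^2 + 44*m - 21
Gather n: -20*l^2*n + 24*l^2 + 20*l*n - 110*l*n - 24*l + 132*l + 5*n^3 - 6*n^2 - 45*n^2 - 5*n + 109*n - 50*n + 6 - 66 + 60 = 24*l^2 + 108*l + 5*n^3 - 51*n^2 + n*(-20*l^2 - 90*l + 54)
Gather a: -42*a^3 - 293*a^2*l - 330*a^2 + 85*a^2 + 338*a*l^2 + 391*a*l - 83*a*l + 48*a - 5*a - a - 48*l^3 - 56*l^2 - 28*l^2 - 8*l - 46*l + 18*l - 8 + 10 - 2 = -42*a^3 + a^2*(-293*l - 245) + a*(338*l^2 + 308*l + 42) - 48*l^3 - 84*l^2 - 36*l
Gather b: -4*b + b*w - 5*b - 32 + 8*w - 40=b*(w - 9) + 8*w - 72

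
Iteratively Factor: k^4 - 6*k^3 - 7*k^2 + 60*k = (k - 4)*(k^3 - 2*k^2 - 15*k) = (k - 4)*(k + 3)*(k^2 - 5*k) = (k - 5)*(k - 4)*(k + 3)*(k)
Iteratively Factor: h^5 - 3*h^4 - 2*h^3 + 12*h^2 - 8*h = (h - 2)*(h^4 - h^3 - 4*h^2 + 4*h) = h*(h - 2)*(h^3 - h^2 - 4*h + 4) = h*(h - 2)^2*(h^2 + h - 2) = h*(h - 2)^2*(h - 1)*(h + 2)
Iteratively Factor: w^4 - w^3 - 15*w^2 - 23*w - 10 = (w - 5)*(w^3 + 4*w^2 + 5*w + 2) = (w - 5)*(w + 2)*(w^2 + 2*w + 1) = (w - 5)*(w + 1)*(w + 2)*(w + 1)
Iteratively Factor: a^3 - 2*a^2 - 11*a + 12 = (a + 3)*(a^2 - 5*a + 4) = (a - 4)*(a + 3)*(a - 1)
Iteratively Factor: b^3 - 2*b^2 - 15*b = (b + 3)*(b^2 - 5*b) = (b - 5)*(b + 3)*(b)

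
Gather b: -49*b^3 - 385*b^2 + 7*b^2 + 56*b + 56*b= -49*b^3 - 378*b^2 + 112*b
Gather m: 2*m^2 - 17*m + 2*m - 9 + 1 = 2*m^2 - 15*m - 8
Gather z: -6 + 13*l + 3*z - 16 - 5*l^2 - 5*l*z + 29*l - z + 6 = -5*l^2 + 42*l + z*(2 - 5*l) - 16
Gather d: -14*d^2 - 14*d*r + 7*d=-14*d^2 + d*(7 - 14*r)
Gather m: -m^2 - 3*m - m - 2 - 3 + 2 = -m^2 - 4*m - 3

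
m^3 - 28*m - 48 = (m - 6)*(m + 2)*(m + 4)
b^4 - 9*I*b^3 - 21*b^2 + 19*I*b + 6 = (b - 6*I)*(b - I)^3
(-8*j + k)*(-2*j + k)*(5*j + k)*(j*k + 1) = 80*j^4*k - 34*j^3*k^2 + 80*j^3 - 5*j^2*k^3 - 34*j^2*k + j*k^4 - 5*j*k^2 + k^3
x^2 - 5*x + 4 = (x - 4)*(x - 1)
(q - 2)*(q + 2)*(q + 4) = q^3 + 4*q^2 - 4*q - 16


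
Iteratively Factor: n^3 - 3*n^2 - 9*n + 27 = (n - 3)*(n^2 - 9) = (n - 3)*(n + 3)*(n - 3)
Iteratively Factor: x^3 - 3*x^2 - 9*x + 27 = (x + 3)*(x^2 - 6*x + 9) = (x - 3)*(x + 3)*(x - 3)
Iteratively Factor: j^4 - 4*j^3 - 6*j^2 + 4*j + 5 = (j + 1)*(j^3 - 5*j^2 - j + 5) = (j - 1)*(j + 1)*(j^2 - 4*j - 5) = (j - 5)*(j - 1)*(j + 1)*(j + 1)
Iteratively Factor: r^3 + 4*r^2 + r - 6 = (r - 1)*(r^2 + 5*r + 6) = (r - 1)*(r + 3)*(r + 2)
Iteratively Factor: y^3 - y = (y + 1)*(y^2 - y) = y*(y + 1)*(y - 1)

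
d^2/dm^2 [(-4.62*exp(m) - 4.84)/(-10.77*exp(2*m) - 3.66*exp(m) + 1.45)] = (535.887198*exp(4*m) + 2063.51046*exp(3*m) + 1005.241644*exp(2*m) + 391.688484*exp(m) + 35.39943)*exp(m)/(1249.243533*exp(6*m) + 1273.602042*exp(5*m) - 71.7572789999999*exp(4*m) - 293.910444*exp(3*m) + 9.660915*exp(2*m) + 23.08545*exp(m) - 3.048625)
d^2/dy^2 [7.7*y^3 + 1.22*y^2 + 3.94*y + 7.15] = 46.2*y + 2.44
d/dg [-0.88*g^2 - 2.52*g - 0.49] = -1.76*g - 2.52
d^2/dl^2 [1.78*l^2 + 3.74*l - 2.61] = 3.56000000000000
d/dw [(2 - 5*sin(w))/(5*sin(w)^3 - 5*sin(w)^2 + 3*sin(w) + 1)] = (50*sin(w)^3 - 55*sin(w)^2 + 20*sin(w) - 11)*cos(w)/(5*sin(w)^3 - 5*sin(w)^2 + 3*sin(w) + 1)^2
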